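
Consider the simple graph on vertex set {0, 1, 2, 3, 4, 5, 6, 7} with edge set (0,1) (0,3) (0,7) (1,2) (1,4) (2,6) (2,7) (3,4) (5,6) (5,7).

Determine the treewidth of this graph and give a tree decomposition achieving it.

Treewidth 2.
Bags: B1 = {5, 6, 7}  B2 = {2, 6, 7}  B3 = {0, 2, 7}  B4 = {0, 1, 2}  B5 = {0, 1, 3}  B6 = {1, 3, 4}
Tree: B1–B2, B2–B3, B3–B4, B4–B5, B5–B6

Every bag has size at most 3, so the width is 3 − 1 = 2 and tw(G) ≤ 2. For the lower bound, G contains the cycle 5–6–2–7–5, so G is not a forest; only forests have treewidth ≤ 1, hence tw(G) ≥ 2. The upper and lower bounds meet at 2, so that is the treewidth.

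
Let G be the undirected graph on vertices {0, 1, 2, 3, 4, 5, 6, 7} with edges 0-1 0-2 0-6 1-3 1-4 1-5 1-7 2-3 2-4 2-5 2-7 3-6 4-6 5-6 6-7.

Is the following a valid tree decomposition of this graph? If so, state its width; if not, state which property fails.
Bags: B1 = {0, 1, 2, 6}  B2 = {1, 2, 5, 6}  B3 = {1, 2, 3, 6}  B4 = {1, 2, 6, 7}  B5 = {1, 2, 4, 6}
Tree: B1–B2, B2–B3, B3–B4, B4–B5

Checking the three conditions: (i) the bags cover all of {0, 1, 2, 3, 4, 5, 6, 7}; (ii) for each edge, some bag contains both endpoints; (iii) the bags containing any fixed vertex form a subtree. All hold, so the decomposition is valid with width 4 − 1 = 3.

Yes; width 3.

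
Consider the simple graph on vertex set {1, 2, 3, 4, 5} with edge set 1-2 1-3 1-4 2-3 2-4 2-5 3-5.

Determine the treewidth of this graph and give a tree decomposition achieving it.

Treewidth 2.
One optimal decomposition is:
Bags: B1 = {1, 2, 3}  B2 = {2, 3, 5}  B3 = {1, 2, 4}
Tree: B1–B2, B1–B3

The largest bag has 3 vertices, giving width 2; this decomposition certifies tw(G) ≤ 2. Conversely, {1, 2, 3} is a clique of size 3, and the vertices of any clique must share a bag in every tree decomposition; so some bag has ≥ 3 vertices and tw(G) ≥ 2. Therefore the treewidth is 2.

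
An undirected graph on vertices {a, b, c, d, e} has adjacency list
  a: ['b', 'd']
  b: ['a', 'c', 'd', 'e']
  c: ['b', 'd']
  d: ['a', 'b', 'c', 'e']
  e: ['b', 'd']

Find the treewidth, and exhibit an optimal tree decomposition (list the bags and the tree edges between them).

The largest bag has 3 vertices, giving width 2; this decomposition certifies tw(G) ≤ 2. Conversely, {b, d, e} is a clique of size 3, and the vertices of any clique must share a bag in every tree decomposition; so some bag has ≥ 3 vertices and tw(G) ≥ 2. Combining the bounds, tw(G) = 2.

Treewidth 2.
One such decomposition:
Bags: B1 = {b, c, d}  B2 = {a, b, d}  B3 = {b, d, e}
Tree: B1–B2, B2–B3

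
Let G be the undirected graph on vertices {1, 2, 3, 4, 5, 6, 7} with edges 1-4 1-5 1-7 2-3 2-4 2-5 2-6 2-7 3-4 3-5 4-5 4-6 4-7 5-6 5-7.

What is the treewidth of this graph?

A width-3 tree decomposition is:
Bags: B1 = {2, 4, 5, 7}  B2 = {2, 3, 4, 5}  B3 = {2, 4, 5, 6}  B4 = {1, 4, 5, 7}
Tree: B1–B2, B2–B3, B1–B4
The largest bag has 4 vertices, giving width 3; this decomposition certifies tw(G) ≤ 3. For the lower bound, the 4 vertices {1, 4, 5, 7} are pairwise adjacent, and any tree decomposition puts a clique entirely inside one bag — forcing width ≥ 3. The upper and lower bounds meet at 3, so that is the treewidth.

3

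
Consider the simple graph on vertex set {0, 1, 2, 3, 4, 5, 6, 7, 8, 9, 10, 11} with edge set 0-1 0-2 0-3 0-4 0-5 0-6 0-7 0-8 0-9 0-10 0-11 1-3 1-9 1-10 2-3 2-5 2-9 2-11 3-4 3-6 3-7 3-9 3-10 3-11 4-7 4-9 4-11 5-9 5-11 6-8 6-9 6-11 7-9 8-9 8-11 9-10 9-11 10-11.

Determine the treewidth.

A width-4 tree decomposition is:
Bags: B1 = {0, 6, 8, 9, 11}  B2 = {0, 3, 6, 9, 11}  B3 = {0, 2, 3, 9, 11}  B4 = {0, 3, 4, 9, 11}  B5 = {0, 3, 9, 10, 11}  B6 = {0, 3, 4, 7, 9}  B7 = {0, 2, 5, 9, 11}  B8 = {0, 1, 3, 9, 10}
Tree: B1–B2, B2–B3, B3–B4, B4–B5, B4–B6, B3–B7, B5–B8
Every bag has size at most 5, so the width is 5 − 1 = 4 and tw(G) ≤ 4. For the lower bound, the 5 vertices {0, 6, 8, 9, 11} are pairwise adjacent, and any tree decomposition puts a clique entirely inside one bag — forcing width ≥ 4. Hence tw(G) = 4 exactly.

4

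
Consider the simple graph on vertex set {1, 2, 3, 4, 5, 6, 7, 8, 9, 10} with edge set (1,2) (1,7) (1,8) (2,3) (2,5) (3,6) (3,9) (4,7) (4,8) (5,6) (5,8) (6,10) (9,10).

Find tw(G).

A width-2 tree decomposition is:
Bags: B1 = {1, 4, 7}  B2 = {1, 4, 8}  B3 = {1, 2, 8}  B4 = {2, 5, 8}  B5 = {2, 3, 5}  B6 = {3, 5, 6}  B7 = {3, 6, 9}  B8 = {6, 9, 10}
Tree: B1–B2, B2–B3, B3–B4, B4–B5, B5–B6, B6–B7, B7–B8
Each bag holds 3 vertices, so the decomposition has width 2, which upper-bounds the treewidth. The edges 7–4–8–1–7 form a cycle, so G is not a tree and its treewidth is at least 2. Hence tw(G) = 2 exactly.

2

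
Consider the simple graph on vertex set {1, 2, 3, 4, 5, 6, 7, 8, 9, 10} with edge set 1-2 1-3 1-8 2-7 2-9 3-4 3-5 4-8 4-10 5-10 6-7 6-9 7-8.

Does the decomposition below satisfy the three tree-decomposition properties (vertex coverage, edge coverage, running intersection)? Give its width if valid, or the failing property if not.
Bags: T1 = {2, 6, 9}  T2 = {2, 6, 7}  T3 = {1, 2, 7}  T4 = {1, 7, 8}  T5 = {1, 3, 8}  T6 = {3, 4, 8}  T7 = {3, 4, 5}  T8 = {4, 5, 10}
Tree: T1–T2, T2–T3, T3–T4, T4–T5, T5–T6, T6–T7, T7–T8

Yes; width 2.

Checking the three conditions: (i) the bags cover all of {1, 2, 3, 4, 5, 6, 7, 8, 9, 10}; (ii) for each edge, some bag contains both endpoints; (iii) the bags containing any fixed vertex form a subtree. All hold, so the decomposition is valid with width 3 − 1 = 2.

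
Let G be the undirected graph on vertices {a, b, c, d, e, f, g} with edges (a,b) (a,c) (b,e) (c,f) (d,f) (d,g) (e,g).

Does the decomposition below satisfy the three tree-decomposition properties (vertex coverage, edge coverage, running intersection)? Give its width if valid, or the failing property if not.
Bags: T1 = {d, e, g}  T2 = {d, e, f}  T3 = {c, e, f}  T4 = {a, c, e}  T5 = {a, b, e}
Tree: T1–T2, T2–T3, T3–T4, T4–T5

Yes; width 2.

Every vertex of G appears in some bag (union = {a, b, c, d, e, f, g}); every edge is covered by a bag; and for each vertex v the set of bags containing v is connected in the bag tree. The decomposition is therefore valid. The largest bag has 3 vertices, so the width is 2.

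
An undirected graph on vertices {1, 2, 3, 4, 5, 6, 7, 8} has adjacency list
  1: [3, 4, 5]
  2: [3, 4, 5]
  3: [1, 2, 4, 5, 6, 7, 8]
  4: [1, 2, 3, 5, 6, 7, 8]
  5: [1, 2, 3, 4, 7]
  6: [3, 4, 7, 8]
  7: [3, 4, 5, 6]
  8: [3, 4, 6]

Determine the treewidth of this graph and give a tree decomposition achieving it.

Every bag has size at most 4, so the width is 4 − 1 = 3 and tw(G) ≤ 3. Conversely, {3, 4, 6, 8} is a clique of size 4, and the vertices of any clique must share a bag in every tree decomposition; so some bag has ≥ 4 vertices and tw(G) ≥ 3. Combining the bounds, tw(G) = 3.

Treewidth 3.
One such decomposition:
Bags: B1 = {3, 4, 5, 7}  B2 = {2, 3, 4, 5}  B3 = {3, 4, 6, 7}  B4 = {3, 4, 6, 8}  B5 = {1, 3, 4, 5}
Tree: B1–B2, B1–B3, B3–B4, B1–B5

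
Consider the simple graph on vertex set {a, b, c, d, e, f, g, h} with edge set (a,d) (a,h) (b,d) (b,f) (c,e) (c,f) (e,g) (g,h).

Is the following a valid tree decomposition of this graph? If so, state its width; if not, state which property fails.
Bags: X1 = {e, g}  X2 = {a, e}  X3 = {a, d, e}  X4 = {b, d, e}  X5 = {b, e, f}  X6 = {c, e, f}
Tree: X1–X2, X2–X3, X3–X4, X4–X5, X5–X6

No — vertex h appears in no bag.

A tree decomposition must satisfy three properties: every vertex lies in some bag; for every edge, both endpoints lie together in some bag; and for every vertex, the bags containing it form a connected subtree. Here vertex h appears in no bag, so the decomposition is invalid.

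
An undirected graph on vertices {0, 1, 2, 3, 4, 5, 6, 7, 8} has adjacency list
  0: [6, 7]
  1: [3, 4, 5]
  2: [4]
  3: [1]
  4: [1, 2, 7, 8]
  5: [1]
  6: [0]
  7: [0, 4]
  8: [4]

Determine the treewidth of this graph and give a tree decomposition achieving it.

Treewidth 1.
One such decomposition:
Bags: B1 = {1, 4}  B2 = {1, 5}  B3 = {4, 8}  B4 = {2, 4}  B5 = {4, 7}  B6 = {0, 7}  B7 = {0, 6}  B8 = {1, 3}
Tree: B1–B2, B1–B3, B3–B4, B4–B5, B5–B6, B6–B7, B1–B8

Every bag has size at most 2, so the width is 2 − 1 = 1 and tw(G) ≤ 1. Any graph with an edge has treewidth ≥ 1, and G has the edge 1–4. Therefore the treewidth is 1.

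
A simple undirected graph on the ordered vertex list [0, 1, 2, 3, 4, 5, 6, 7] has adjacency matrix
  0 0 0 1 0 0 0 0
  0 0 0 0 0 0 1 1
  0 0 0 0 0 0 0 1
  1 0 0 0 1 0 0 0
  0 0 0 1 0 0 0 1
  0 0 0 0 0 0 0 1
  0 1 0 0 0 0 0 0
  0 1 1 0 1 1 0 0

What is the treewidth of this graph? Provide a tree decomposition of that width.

Treewidth 1.
One such decomposition:
Bags: B1 = {4, 7}  B2 = {1, 7}  B3 = {3, 4}  B4 = {0, 3}  B5 = {2, 7}  B6 = {5, 7}  B7 = {1, 6}
Tree: B1–B2, B1–B3, B3–B4, B2–B5, B1–B6, B2–B7

The largest bag has 2 vertices, giving width 1; this decomposition certifies tw(G) ≤ 1. Since G has at least one edge (e.g. 4–7), it is not an edgeless graph, so tw(G) ≥ 1. The upper and lower bounds meet at 1, so that is the treewidth.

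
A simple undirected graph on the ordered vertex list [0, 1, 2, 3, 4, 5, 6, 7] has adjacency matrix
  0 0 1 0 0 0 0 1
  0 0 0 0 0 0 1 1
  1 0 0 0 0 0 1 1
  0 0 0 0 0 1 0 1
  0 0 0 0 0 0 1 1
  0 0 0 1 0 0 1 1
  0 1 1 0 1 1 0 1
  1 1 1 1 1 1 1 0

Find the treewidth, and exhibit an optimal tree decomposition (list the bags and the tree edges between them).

Every bag has size at most 3, so the width is 3 − 1 = 2 and tw(G) ≤ 2. Conversely, {0, 2, 7} is a clique of size 3, and the vertices of any clique must share a bag in every tree decomposition; so some bag has ≥ 3 vertices and tw(G) ≥ 2. Hence tw(G) = 2 exactly.

Treewidth 2.
Bags: B1 = {5, 6, 7}  B2 = {2, 6, 7}  B3 = {1, 6, 7}  B4 = {0, 2, 7}  B5 = {4, 6, 7}  B6 = {3, 5, 7}
Tree: B1–B2, B1–B3, B2–B4, B3–B5, B1–B6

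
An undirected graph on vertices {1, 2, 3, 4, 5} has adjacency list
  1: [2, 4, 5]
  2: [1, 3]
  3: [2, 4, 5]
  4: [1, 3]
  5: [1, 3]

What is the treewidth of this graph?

A width-2 tree decomposition is:
Bags: B1 = {1, 3, 4}  B2 = {1, 2, 3}  B3 = {1, 3, 5}
Tree: B1–B2, B2–B3
Every bag has size at most 3, so the width is 3 − 1 = 2 and tw(G) ≤ 2. The edges 3–4–1–2–3 form a cycle, so G is not a tree and its treewidth is at least 2. Hence tw(G) = 2 exactly.

2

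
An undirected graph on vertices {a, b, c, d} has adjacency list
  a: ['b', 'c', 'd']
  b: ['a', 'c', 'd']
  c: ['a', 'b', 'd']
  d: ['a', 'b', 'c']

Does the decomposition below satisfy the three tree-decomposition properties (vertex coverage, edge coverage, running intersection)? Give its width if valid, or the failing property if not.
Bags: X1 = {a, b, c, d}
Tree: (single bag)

Checking the three conditions: (i) the bags cover all of {a, b, c, d}; (ii) for each edge, some bag contains both endpoints; (iii) the bags containing any fixed vertex form a subtree. All hold, so the decomposition is valid with width 4 − 1 = 3.

Yes; width 3.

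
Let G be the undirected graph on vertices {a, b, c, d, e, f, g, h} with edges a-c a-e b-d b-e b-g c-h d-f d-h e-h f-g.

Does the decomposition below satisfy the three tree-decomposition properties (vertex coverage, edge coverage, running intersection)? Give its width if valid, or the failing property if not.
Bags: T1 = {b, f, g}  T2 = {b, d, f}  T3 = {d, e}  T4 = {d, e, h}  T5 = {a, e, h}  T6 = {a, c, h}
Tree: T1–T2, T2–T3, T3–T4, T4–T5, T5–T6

A tree decomposition must satisfy three properties: every vertex lies in some bag; for every edge, both endpoints lie together in some bag; and for every vertex, the bags containing it form a connected subtree. Here edge (b,e) lies in no bag, so the decomposition is invalid.

No — edge (b,e) lies in no bag.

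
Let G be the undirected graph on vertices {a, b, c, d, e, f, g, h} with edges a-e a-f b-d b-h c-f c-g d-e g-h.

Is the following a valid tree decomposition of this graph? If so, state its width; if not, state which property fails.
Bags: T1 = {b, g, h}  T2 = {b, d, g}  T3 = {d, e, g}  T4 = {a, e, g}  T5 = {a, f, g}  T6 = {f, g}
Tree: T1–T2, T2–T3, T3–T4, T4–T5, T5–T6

No — vertex c appears in no bag.

A tree decomposition must satisfy three properties: every vertex lies in some bag; for every edge, both endpoints lie together in some bag; and for every vertex, the bags containing it form a connected subtree. Here vertex c appears in no bag, so the decomposition is invalid.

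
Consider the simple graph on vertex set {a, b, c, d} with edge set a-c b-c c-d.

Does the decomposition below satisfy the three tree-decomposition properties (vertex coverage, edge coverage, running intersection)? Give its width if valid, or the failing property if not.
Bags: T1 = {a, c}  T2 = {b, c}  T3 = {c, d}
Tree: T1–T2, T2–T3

Yes; width 1.

Checking the three conditions: (i) the bags cover all of {a, b, c, d}; (ii) for each edge, some bag contains both endpoints; (iii) the bags containing any fixed vertex form a subtree. All hold, so the decomposition is valid with width 2 − 1 = 1.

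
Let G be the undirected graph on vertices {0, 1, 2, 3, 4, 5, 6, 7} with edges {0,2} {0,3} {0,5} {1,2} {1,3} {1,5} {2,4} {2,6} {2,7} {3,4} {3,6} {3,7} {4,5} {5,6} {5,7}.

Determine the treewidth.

A width-3 tree decomposition is:
Bags: B1 = {2, 3, 5, 7}  B2 = {2, 3, 4, 5}  B3 = {2, 3, 5, 6}  B4 = {1, 2, 3, 5}  B5 = {0, 2, 3, 5}
Tree: B1–B2, B2–B3, B3–B4, B4–B5
Every bag has size at most 4, so the width is 4 − 1 = 3 and tw(G) ≤ 3. For the lower bound: the 4 vertex sets {2,7}, {3,4}, {5}, {6} are disjoint, each induces a connected subgraph, and every pair is joined by at least one edge of G. Contracting each set to a single vertex therefore yields K_{4} as a minor, and since treewidth is minor-monotone, tw(G) ≥ tw(K_{4}) = 3. Hence tw(G) = 3 exactly.

3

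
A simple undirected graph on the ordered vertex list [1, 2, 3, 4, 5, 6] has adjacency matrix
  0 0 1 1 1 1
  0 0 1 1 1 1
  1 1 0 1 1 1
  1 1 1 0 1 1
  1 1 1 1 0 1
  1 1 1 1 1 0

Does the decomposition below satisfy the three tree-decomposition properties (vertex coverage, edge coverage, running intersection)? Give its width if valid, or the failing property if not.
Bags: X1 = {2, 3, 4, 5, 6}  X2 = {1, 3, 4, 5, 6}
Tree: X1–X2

Yes; width 4.

Vertex coverage: the bags together contain {1, 2, 3, 4, 5, 6}, the full vertex set. Edge coverage: each edge of G has both endpoints in at least one bag. Running intersection: for every vertex, the bags containing it form a connected subtree. All three properties hold, so this is a valid tree decomposition of width max|bag| − 1 = 4, and hence tw(G) ≤ 4.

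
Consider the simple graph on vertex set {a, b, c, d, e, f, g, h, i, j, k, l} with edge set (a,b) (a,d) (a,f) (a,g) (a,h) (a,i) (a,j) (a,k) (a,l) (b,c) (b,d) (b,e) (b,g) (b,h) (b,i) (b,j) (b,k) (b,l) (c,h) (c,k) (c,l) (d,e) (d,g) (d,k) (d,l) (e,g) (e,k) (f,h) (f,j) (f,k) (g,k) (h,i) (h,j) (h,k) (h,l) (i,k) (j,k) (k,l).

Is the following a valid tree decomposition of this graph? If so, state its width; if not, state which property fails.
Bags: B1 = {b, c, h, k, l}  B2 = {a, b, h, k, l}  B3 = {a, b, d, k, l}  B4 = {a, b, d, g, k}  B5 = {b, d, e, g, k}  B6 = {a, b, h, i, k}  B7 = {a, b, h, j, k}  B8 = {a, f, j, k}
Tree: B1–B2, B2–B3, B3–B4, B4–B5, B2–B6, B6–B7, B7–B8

A tree decomposition must satisfy three properties: every vertex lies in some bag; for every edge, both endpoints lie together in some bag; and for every vertex, the bags containing it form a connected subtree. Here edge (h,f) lies in no bag, so the decomposition is invalid.

No — edge (h,f) lies in no bag.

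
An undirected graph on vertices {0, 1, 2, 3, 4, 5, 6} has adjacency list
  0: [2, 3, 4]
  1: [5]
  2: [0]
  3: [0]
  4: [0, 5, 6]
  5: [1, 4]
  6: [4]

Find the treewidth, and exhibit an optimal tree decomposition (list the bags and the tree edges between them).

Treewidth 1.
One such decomposition:
Bags: B1 = {0, 3}  B2 = {0, 4}  B3 = {4, 6}  B4 = {0, 2}  B5 = {4, 5}  B6 = {1, 5}
Tree: B1–B2, B2–B3, B2–B4, B2–B5, B5–B6

Every bag has size at most 2, so the width is 2 − 1 = 1 and tw(G) ≤ 1. Any graph with an edge has treewidth ≥ 1, and G has the edge 0–3. The upper and lower bounds meet at 1, so that is the treewidth.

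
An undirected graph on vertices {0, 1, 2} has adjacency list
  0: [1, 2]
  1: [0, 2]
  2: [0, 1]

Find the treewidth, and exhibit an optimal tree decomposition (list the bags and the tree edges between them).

With just one bag of size 3, the width is 3 − 1 = 2, so tw(G) ≤ 2. Conversely, {0, 1, 2} is a clique of size 3, and the vertices of any clique must share a bag in every tree decomposition; so some bag has ≥ 3 vertices and tw(G) ≥ 2. The upper and lower bounds meet at 2, so that is the treewidth.

Treewidth 2.
One such decomposition:
Bags: B1 = {0, 1, 2}
Tree: (single bag)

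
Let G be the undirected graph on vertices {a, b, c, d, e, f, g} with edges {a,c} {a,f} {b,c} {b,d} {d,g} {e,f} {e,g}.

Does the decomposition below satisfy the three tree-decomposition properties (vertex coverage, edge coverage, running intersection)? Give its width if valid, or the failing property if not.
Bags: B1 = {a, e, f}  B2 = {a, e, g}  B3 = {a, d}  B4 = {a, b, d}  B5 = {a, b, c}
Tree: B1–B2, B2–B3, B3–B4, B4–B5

No — edge (g,d) lies in no bag.

A tree decomposition must satisfy three properties: every vertex lies in some bag; for every edge, both endpoints lie together in some bag; and for every vertex, the bags containing it form a connected subtree. Here edge (g,d) lies in no bag, so the decomposition is invalid.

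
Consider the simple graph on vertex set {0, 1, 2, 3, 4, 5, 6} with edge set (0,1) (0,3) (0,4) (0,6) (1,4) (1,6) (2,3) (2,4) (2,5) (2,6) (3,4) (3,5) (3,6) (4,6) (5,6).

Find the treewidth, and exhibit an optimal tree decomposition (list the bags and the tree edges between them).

Treewidth 3.
Bags: B1 = {0, 3, 4, 6}  B2 = {0, 1, 4, 6}  B3 = {2, 3, 4, 6}  B4 = {2, 3, 5, 6}
Tree: B1–B2, B1–B3, B3–B4

Every bag has size at most 4, so the width is 4 − 1 = 3 and tw(G) ≤ 3. On the other hand G contains the 4-clique {0, 1, 4, 6}. A clique must lie in a single bag of any decomposition, so no decomposition can have width below 3. Combining the bounds, tw(G) = 3.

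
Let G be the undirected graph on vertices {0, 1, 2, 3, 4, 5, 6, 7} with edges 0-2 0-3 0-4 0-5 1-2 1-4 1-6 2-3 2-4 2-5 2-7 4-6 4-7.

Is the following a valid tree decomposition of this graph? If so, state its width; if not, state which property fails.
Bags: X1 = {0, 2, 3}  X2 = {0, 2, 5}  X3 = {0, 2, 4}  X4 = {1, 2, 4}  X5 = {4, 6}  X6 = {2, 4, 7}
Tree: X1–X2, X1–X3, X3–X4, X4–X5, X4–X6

No — edge (1,6) lies in no bag.

A tree decomposition must satisfy three properties: every vertex lies in some bag; for every edge, both endpoints lie together in some bag; and for every vertex, the bags containing it form a connected subtree. Here edge (1,6) lies in no bag, so the decomposition is invalid.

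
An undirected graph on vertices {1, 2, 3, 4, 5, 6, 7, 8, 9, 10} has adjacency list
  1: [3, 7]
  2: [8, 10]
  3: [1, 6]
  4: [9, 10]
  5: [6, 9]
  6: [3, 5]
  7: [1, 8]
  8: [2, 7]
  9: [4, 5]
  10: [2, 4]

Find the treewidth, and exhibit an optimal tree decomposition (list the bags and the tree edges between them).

Each bag holds 3 vertices, so the decomposition has width 2, which upper-bounds the treewidth. Since 7–8–2–10–4–9–5–6–3–1–7 is a cycle in G, G is not acyclic. Forests are exactly the graphs of treewidth ≤ 1, so tw(G) ≥ 2. Hence tw(G) = 2 exactly.

Treewidth 2.
One such decomposition:
Bags: B1 = {2, 7, 8}  B2 = {2, 7, 10}  B3 = {4, 7, 10}  B4 = {4, 7, 9}  B5 = {5, 7, 9}  B6 = {5, 6, 7}  B7 = {3, 6, 7}  B8 = {1, 3, 7}
Tree: B1–B2, B2–B3, B3–B4, B4–B5, B5–B6, B6–B7, B7–B8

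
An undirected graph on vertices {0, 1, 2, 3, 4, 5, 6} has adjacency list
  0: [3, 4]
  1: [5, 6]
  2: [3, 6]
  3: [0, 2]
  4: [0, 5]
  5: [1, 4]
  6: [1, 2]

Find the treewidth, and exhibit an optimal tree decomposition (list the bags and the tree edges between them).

Treewidth 2.
Bags: B1 = {2, 3, 6}  B2 = {0, 3, 6}  B3 = {0, 4, 6}  B4 = {4, 5, 6}  B5 = {1, 5, 6}
Tree: B1–B2, B2–B3, B3–B4, B4–B5

Each bag holds 3 vertices, so the decomposition has width 2, which upper-bounds the treewidth. The edges 6–2–3–0–4–5–1–6 form a cycle, so G is not a tree and its treewidth is at least 2. Therefore the treewidth is 2.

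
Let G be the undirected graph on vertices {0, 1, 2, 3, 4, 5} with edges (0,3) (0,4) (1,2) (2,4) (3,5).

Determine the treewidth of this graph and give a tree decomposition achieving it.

Every bag has size at most 2, so the width is 2 − 1 = 1 and tw(G) ≤ 1. Any graph with an edge has treewidth ≥ 1, and G has the edge 5–3. Hence tw(G) = 1 exactly.

Treewidth 1.
Bags: B1 = {3, 5}  B2 = {0, 3}  B3 = {0, 4}  B4 = {2, 4}  B5 = {1, 2}
Tree: B1–B2, B2–B3, B3–B4, B4–B5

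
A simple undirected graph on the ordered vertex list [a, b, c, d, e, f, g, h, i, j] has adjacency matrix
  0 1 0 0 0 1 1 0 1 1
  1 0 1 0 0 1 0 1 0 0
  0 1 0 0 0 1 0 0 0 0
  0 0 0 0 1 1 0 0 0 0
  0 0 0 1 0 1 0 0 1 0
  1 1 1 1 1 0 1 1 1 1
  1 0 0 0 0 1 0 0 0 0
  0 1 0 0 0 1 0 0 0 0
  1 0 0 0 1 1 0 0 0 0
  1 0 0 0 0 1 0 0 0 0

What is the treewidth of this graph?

2

A width-2 tree decomposition is:
Bags: B1 = {a, f, i}  B2 = {a, b, f}  B3 = {a, f, g}  B4 = {b, c, f}  B5 = {e, f, i}  B6 = {a, f, j}  B7 = {b, f, h}  B8 = {d, e, f}
Tree: B1–B2, B1–B3, B2–B4, B1–B5, B3–B6, B2–B7, B5–B8
The largest bag has 3 vertices, giving width 2; this decomposition certifies tw(G) ≤ 2. For the lower bound, the 3 vertices {d, e, f} are pairwise adjacent, and any tree decomposition puts a clique entirely inside one bag — forcing width ≥ 2. Hence tw(G) = 2 exactly.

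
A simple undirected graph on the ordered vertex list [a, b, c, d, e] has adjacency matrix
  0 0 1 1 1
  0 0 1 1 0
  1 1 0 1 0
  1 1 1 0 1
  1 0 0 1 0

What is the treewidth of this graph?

2

A width-2 tree decomposition is:
Bags: B1 = {a, d, e}  B2 = {a, c, d}  B3 = {b, c, d}
Tree: B1–B2, B2–B3
The largest bag has 3 vertices, giving width 2; this decomposition certifies tw(G) ≤ 2. On the other hand G contains the 3-clique {a, d, e}. A clique must lie in a single bag of any decomposition, so no decomposition can have width below 2. The upper and lower bounds meet at 2, so that is the treewidth.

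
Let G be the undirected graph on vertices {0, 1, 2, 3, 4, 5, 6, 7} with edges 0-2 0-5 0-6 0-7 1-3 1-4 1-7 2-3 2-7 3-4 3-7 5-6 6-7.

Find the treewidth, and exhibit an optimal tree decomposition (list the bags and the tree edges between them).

Treewidth 2.
One such decomposition:
Bags: B1 = {2, 3, 7}  B2 = {0, 2, 7}  B3 = {0, 6, 7}  B4 = {0, 5, 6}  B5 = {1, 3, 7}  B6 = {1, 3, 4}
Tree: B1–B2, B2–B3, B3–B4, B1–B5, B5–B6

Each bag holds 3 vertices, so the decomposition has width 2, which upper-bounds the treewidth. On the other hand G contains the 3-clique {1, 3, 4}. A clique must lie in a single bag of any decomposition, so no decomposition can have width below 2. Therefore the treewidth is 2.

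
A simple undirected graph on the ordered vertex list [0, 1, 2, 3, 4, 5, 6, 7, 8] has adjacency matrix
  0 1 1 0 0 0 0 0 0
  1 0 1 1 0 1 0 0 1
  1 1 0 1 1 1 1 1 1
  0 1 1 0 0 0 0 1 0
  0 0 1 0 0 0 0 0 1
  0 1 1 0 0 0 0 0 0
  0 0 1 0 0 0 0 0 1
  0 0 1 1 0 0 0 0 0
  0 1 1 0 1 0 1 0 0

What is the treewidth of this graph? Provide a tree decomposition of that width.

Treewidth 2.
Bags: B1 = {1, 2, 8}  B2 = {1, 2, 3}  B3 = {2, 6, 8}  B4 = {2, 3, 7}  B5 = {1, 2, 5}  B6 = {2, 4, 8}  B7 = {0, 1, 2}
Tree: B1–B2, B1–B3, B2–B4, B1–B5, B1–B6, B1–B7

The largest bag has 3 vertices, giving width 2; this decomposition certifies tw(G) ≤ 2. On the other hand G contains the 3-clique {0, 1, 2}. A clique must lie in a single bag of any decomposition, so no decomposition can have width below 2. Hence tw(G) = 2 exactly.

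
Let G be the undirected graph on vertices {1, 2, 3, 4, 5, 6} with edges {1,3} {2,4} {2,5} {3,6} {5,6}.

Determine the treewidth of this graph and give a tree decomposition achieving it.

The largest bag has 2 vertices, giving width 1; this decomposition certifies tw(G) ≤ 1. G has an edge, so its treewidth is at least 1. Therefore the treewidth is 1.

Treewidth 1.
One optimal decomposition is:
Bags: B1 = {2, 4}  B2 = {2, 5}  B3 = {5, 6}  B4 = {3, 6}  B5 = {1, 3}
Tree: B1–B2, B2–B3, B3–B4, B4–B5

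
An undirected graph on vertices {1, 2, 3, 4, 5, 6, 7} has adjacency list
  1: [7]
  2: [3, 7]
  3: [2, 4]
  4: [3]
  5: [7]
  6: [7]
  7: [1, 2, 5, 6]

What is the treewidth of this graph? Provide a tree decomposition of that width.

Treewidth 1.
One such decomposition:
Bags: B1 = {5, 7}  B2 = {2, 7}  B3 = {2, 3}  B4 = {6, 7}  B5 = {1, 7}  B6 = {3, 4}
Tree: B1–B2, B2–B3, B1–B4, B1–B5, B3–B6

Each bag holds 2 vertices, so the decomposition has width 1, which upper-bounds the treewidth. Any graph with an edge has treewidth ≥ 1, and G has the edge 5–7. The upper and lower bounds meet at 1, so that is the treewidth.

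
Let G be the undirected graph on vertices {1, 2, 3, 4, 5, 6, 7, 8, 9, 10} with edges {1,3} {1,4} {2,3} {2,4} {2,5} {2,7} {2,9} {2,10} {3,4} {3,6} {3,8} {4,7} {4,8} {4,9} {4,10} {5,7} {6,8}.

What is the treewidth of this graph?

A width-2 tree decomposition is:
Bags: B1 = {2, 4, 9}  B2 = {2, 3, 4}  B3 = {2, 4, 7}  B4 = {1, 3, 4}  B5 = {3, 4, 8}  B6 = {2, 4, 10}  B7 = {2, 5, 7}  B8 = {3, 6, 8}
Tree: B1–B2, B2–B3, B2–B4, B4–B5, B2–B6, B3–B7, B5–B8
Each bag holds 3 vertices, so the decomposition has width 2, which upper-bounds the treewidth. For the lower bound, the 3 vertices {3, 4, 8} are pairwise adjacent, and any tree decomposition puts a clique entirely inside one bag — forcing width ≥ 2. Combining the bounds, tw(G) = 2.

2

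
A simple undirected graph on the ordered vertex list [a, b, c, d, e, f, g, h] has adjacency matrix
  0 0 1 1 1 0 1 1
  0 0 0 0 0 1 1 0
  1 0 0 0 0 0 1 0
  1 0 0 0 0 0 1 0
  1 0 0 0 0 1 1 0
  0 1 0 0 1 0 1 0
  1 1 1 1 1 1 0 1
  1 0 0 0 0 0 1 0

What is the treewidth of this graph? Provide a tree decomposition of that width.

Treewidth 2.
One optimal decomposition is:
Bags: B1 = {e, f, g}  B2 = {a, e, g}  B3 = {b, f, g}  B4 = {a, d, g}  B5 = {a, c, g}  B6 = {a, g, h}
Tree: B1–B2, B1–B3, B2–B4, B2–B5, B4–B6

Every bag has size at most 3, so the width is 3 − 1 = 2 and tw(G) ≤ 2. For the lower bound, the 3 vertices {a, d, g} are pairwise adjacent, and any tree decomposition puts a clique entirely inside one bag — forcing width ≥ 2. The upper and lower bounds meet at 2, so that is the treewidth.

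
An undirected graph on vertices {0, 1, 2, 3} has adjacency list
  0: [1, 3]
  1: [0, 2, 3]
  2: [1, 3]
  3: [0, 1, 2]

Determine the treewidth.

A width-2 tree decomposition is:
Bags: B1 = {0, 1, 3}  B2 = {1, 2, 3}
Tree: B1–B2
Each bag holds 3 vertices, so the decomposition has width 2, which upper-bounds the treewidth. Conversely, {0, 1, 3} is a clique of size 3, and the vertices of any clique must share a bag in every tree decomposition; so some bag has ≥ 3 vertices and tw(G) ≥ 2. Combining the bounds, tw(G) = 2.

2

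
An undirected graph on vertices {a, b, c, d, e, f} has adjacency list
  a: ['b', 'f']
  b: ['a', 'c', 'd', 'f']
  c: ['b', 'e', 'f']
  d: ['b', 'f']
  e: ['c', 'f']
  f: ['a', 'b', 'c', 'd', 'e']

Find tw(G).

A width-2 tree decomposition is:
Bags: B1 = {b, c, f}  B2 = {b, d, f}  B3 = {c, e, f}  B4 = {a, b, f}
Tree: B1–B2, B1–B3, B1–B4
The largest bag has 3 vertices, giving width 2; this decomposition certifies tw(G) ≤ 2. For the lower bound, the 3 vertices {c, e, f} are pairwise adjacent, and any tree decomposition puts a clique entirely inside one bag — forcing width ≥ 2. Therefore the treewidth is 2.

2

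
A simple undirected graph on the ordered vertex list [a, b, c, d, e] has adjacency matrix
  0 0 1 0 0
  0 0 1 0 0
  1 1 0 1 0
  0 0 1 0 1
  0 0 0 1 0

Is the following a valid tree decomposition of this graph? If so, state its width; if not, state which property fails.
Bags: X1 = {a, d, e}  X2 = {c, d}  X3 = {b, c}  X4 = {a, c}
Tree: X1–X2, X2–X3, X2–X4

No — bags containing vertex a are not connected in the tree.

A tree decomposition must satisfy three properties: every vertex lies in some bag; for every edge, both endpoints lie together in some bag; and for every vertex, the bags containing it form a connected subtree. Here bags containing vertex a are not connected in the tree, so the decomposition is invalid.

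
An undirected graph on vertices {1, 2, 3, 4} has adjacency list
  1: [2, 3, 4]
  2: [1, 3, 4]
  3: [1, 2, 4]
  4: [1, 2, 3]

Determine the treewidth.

A width-3 tree decomposition is:
Bags: B1 = {1, 2, 3, 4}
Tree: (single bag)
With just one bag of size 4, the width is 4 − 1 = 3, so tw(G) ≤ 3. On the other hand G contains the 4-clique {1, 2, 3, 4}. A clique must lie in a single bag of any decomposition, so no decomposition can have width below 3. Hence tw(G) = 3 exactly.

3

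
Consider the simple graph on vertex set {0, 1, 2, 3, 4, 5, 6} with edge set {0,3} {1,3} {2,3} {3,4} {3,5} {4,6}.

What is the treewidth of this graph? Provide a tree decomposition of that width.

Treewidth 1.
One such decomposition:
Bags: B1 = {2, 3}  B2 = {1, 3}  B3 = {3, 5}  B4 = {0, 3}  B5 = {3, 4}  B6 = {4, 6}
Tree: B1–B2, B2–B3, B1–B4, B1–B5, B5–B6

Every bag has size at most 2, so the width is 2 − 1 = 1 and tw(G) ≤ 1. Since G has at least one edge (e.g. 2–3), it is not an edgeless graph, so tw(G) ≥ 1. Combining the bounds, tw(G) = 1.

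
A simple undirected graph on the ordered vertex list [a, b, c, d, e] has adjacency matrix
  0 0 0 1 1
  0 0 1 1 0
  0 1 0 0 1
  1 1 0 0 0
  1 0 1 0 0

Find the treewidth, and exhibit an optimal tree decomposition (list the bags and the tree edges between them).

Each bag holds 3 vertices, so the decomposition has width 2, which upper-bounds the treewidth. For the lower bound, G contains the cycle d–b–c–e–a–d, so G is not a forest; only forests have treewidth ≤ 1, hence tw(G) ≥ 2. Therefore the treewidth is 2.

Treewidth 2.
One such decomposition:
Bags: B1 = {b, c, d}  B2 = {c, d, e}  B3 = {a, d, e}
Tree: B1–B2, B2–B3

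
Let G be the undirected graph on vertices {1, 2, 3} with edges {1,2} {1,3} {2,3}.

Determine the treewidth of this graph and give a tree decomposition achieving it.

Treewidth 2.
One such decomposition:
Bags: B1 = {1, 2, 3}
Tree: (single bag)

A single bag containing all 3 vertices is trivially a valid decomposition of width 2. On the other hand G contains the 3-clique {1, 2, 3}. A clique must lie in a single bag of any decomposition, so no decomposition can have width below 2. Combining the bounds, tw(G) = 2.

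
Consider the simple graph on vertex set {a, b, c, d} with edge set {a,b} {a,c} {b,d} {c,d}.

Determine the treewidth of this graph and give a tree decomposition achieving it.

Every bag has size at most 3, so the width is 3 − 1 = 2 and tw(G) ≤ 2. For the lower bound, G contains the cycle a–c–d–b–a, so G is not a forest; only forests have treewidth ≤ 1, hence tw(G) ≥ 2. The upper and lower bounds meet at 2, so that is the treewidth.

Treewidth 2.
One such decomposition:
Bags: B1 = {a, c, d}  B2 = {a, b, d}
Tree: B1–B2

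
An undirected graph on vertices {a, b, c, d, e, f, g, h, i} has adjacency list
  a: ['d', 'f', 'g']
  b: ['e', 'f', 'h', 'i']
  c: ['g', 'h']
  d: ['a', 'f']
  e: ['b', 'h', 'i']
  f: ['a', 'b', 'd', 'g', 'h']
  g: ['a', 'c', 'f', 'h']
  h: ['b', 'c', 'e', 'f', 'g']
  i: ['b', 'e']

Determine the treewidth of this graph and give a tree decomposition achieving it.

Treewidth 2.
One such decomposition:
Bags: B1 = {a, f, g}  B2 = {f, g, h}  B3 = {b, f, h}  B4 = {b, e, h}  B5 = {b, e, i}  B6 = {c, g, h}  B7 = {a, d, f}
Tree: B1–B2, B2–B3, B3–B4, B4–B5, B2–B6, B1–B7

Each bag holds 3 vertices, so the decomposition has width 2, which upper-bounds the treewidth. For the lower bound, the 3 vertices {b, e, h} are pairwise adjacent, and any tree decomposition puts a clique entirely inside one bag — forcing width ≥ 2. The upper and lower bounds meet at 2, so that is the treewidth.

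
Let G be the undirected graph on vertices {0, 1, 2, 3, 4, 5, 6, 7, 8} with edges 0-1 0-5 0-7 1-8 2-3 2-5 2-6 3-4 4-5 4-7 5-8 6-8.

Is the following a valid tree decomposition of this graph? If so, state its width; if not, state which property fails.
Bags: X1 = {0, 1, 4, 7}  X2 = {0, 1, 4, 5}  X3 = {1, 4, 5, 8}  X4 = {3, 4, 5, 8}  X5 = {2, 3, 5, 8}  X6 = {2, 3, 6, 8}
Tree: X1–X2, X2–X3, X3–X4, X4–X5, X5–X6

Checking the three conditions: (i) the bags cover all of {0, 1, 2, 3, 4, 5, 6, 7, 8}; (ii) for each edge, some bag contains both endpoints; (iii) the bags containing any fixed vertex form a subtree. All hold, so the decomposition is valid with width 4 − 1 = 3.

Yes; width 3.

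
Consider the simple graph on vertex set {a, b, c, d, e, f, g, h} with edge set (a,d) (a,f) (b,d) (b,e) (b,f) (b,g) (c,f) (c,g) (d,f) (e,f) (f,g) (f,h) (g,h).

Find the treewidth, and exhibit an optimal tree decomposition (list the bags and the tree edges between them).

Every bag has size at most 3, so the width is 3 − 1 = 2 and tw(G) ≤ 2. On the other hand G contains the 3-clique {a, d, f}. A clique must lie in a single bag of any decomposition, so no decomposition can have width below 2. Combining the bounds, tw(G) = 2.

Treewidth 2.
One optimal decomposition is:
Bags: B1 = {b, d, f}  B2 = {a, d, f}  B3 = {b, f, g}  B4 = {f, g, h}  B5 = {b, e, f}  B6 = {c, f, g}
Tree: B1–B2, B1–B3, B3–B4, B1–B5, B3–B6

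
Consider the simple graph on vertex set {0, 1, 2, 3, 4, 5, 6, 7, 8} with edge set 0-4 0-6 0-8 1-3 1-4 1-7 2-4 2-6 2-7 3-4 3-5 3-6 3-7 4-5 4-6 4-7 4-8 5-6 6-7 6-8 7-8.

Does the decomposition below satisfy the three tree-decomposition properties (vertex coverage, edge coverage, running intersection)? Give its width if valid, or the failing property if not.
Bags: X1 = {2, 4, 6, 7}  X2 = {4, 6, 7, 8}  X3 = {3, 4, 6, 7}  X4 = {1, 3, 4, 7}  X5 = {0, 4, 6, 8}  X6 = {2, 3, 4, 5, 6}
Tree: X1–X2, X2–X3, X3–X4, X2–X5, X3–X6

A tree decomposition must satisfy three properties: every vertex lies in some bag; for every edge, both endpoints lie together in some bag; and for every vertex, the bags containing it form a connected subtree. Here bags containing vertex 2 are not connected in the tree, so the decomposition is invalid.

No — bags containing vertex 2 are not connected in the tree.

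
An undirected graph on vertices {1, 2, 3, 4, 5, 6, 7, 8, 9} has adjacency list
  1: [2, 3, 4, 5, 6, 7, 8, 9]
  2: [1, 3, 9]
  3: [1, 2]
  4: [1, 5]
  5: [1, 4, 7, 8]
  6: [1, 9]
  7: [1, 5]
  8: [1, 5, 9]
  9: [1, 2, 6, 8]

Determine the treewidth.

A width-2 tree decomposition is:
Bags: B1 = {1, 5, 8}  B2 = {1, 8, 9}  B3 = {1, 6, 9}  B4 = {1, 5, 7}  B5 = {1, 2, 9}  B6 = {1, 4, 5}  B7 = {1, 2, 3}
Tree: B1–B2, B2–B3, B1–B4, B3–B5, B1–B6, B5–B7
Each bag holds 3 vertices, so the decomposition has width 2, which upper-bounds the treewidth. For the lower bound, the 3 vertices {1, 2, 9} are pairwise adjacent, and any tree decomposition puts a clique entirely inside one bag — forcing width ≥ 2. Combining the bounds, tw(G) = 2.

2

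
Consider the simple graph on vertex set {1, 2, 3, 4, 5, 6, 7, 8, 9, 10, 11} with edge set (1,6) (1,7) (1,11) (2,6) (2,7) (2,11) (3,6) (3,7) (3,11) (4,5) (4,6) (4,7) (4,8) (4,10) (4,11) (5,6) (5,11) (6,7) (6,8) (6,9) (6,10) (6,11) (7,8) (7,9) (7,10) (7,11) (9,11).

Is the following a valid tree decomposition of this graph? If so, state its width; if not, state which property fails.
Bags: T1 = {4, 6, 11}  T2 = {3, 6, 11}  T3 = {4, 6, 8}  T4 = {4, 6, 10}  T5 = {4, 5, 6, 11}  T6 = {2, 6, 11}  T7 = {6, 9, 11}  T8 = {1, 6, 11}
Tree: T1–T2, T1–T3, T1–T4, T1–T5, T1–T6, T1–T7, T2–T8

No — vertex 7 appears in no bag.

A tree decomposition must satisfy three properties: every vertex lies in some bag; for every edge, both endpoints lie together in some bag; and for every vertex, the bags containing it form a connected subtree. Here vertex 7 appears in no bag, so the decomposition is invalid.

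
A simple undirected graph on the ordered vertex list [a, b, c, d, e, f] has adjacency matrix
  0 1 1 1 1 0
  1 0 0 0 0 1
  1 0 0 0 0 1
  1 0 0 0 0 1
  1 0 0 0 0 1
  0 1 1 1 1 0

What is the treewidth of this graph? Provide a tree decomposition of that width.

Each bag holds 3 vertices, so the decomposition has width 2, which upper-bounds the treewidth. The edges e–a–c–f–e form a cycle, so G is not a tree and its treewidth is at least 2. Therefore the treewidth is 2.

Treewidth 2.
Bags: B1 = {a, e, f}  B2 = {a, c, f}  B3 = {a, b, f}  B4 = {a, d, f}
Tree: B1–B2, B2–B3, B3–B4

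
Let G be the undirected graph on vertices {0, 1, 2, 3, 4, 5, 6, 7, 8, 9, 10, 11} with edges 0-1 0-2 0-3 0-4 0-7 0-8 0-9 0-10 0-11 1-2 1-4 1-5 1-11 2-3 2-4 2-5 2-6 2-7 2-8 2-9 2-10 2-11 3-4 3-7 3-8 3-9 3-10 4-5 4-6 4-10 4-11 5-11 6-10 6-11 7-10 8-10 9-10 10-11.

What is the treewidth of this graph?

A width-4 tree decomposition is:
Bags: B1 = {0, 2, 4, 10, 11}  B2 = {0, 1, 2, 4, 11}  B3 = {0, 2, 3, 4, 10}  B4 = {0, 2, 3, 8, 10}  B5 = {0, 2, 3, 7, 10}  B6 = {0, 2, 3, 9, 10}  B7 = {2, 4, 6, 10, 11}  B8 = {1, 2, 4, 5, 11}
Tree: B1–B2, B1–B3, B3–B4, B3–B5, B5–B6, B1–B7, B2–B8
Each bag holds 5 vertices, so the decomposition has width 4, which upper-bounds the treewidth. Conversely, {0, 1, 2, 4, 11} is a clique of size 5, and the vertices of any clique must share a bag in every tree decomposition; so some bag has ≥ 5 vertices and tw(G) ≥ 4. The upper and lower bounds meet at 4, so that is the treewidth.

4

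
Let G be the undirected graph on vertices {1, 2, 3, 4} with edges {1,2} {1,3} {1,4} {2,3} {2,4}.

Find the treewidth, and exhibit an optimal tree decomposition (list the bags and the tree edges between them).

Treewidth 2.
One such decomposition:
Bags: B1 = {1, 2, 3}  B2 = {1, 2, 4}
Tree: B1–B2

The largest bag has 3 vertices, giving width 2; this decomposition certifies tw(G) ≤ 2. On the other hand G contains the 3-clique {1, 2, 3}. A clique must lie in a single bag of any decomposition, so no decomposition can have width below 2. Hence tw(G) = 2 exactly.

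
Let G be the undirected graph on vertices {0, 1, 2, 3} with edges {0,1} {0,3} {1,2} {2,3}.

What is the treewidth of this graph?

2

A width-2 tree decomposition is:
Bags: B1 = {0, 1, 2}  B2 = {0, 2, 3}
Tree: B1–B2
Every bag has size at most 3, so the width is 3 − 1 = 2 and tw(G) ≤ 2. The edges 2–1–0–3–2 form a cycle, so G is not a tree and its treewidth is at least 2. Combining the bounds, tw(G) = 2.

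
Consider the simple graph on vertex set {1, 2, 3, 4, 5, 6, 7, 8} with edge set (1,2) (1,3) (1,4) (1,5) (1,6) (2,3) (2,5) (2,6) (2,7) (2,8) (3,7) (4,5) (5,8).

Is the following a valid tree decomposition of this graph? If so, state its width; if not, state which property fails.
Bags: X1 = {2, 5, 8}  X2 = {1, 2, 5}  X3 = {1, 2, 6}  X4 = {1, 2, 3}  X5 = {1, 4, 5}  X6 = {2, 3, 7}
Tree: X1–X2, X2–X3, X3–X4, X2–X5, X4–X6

Vertex coverage: the bags together contain {1, 2, 3, 4, 5, 6, 7, 8}, the full vertex set. Edge coverage: each edge of G has both endpoints in at least one bag. Running intersection: for every vertex, the bags containing it form a connected subtree. All three properties hold, so this is a valid tree decomposition of width max|bag| − 1 = 2, and hence tw(G) ≤ 2.

Yes; width 2.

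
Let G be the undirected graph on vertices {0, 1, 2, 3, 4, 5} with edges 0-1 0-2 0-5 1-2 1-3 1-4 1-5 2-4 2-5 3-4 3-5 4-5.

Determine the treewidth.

3

A width-3 tree decomposition is:
Bags: B1 = {1, 2, 4, 5}  B2 = {0, 1, 2, 5}  B3 = {1, 3, 4, 5}
Tree: B1–B2, B1–B3
The largest bag has 4 vertices, giving width 3; this decomposition certifies tw(G) ≤ 3. For the lower bound, the 4 vertices {0, 1, 2, 5} are pairwise adjacent, and any tree decomposition puts a clique entirely inside one bag — forcing width ≥ 3. Hence tw(G) = 3 exactly.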